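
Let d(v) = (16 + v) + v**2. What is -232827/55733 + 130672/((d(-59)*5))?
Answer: 1640223223/479025135 ≈ 3.4241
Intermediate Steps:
d(v) = 16 + v + v**2
-232827/55733 + 130672/((d(-59)*5)) = -232827/55733 + 130672/(((16 - 59 + (-59)**2)*5)) = -232827*1/55733 + 130672/(((16 - 59 + 3481)*5)) = -232827/55733 + 130672/((3438*5)) = -232827/55733 + 130672/17190 = -232827/55733 + 130672*(1/17190) = -232827/55733 + 65336/8595 = 1640223223/479025135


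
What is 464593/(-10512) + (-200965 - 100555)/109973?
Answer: -54262264229/1156036176 ≈ -46.938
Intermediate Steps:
464593/(-10512) + (-200965 - 100555)/109973 = 464593*(-1/10512) - 301520*1/109973 = -464593/10512 - 301520/109973 = -54262264229/1156036176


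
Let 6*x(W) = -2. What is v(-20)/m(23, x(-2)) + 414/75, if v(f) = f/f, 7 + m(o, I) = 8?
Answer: 163/25 ≈ 6.5200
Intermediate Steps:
x(W) = -1/3 (x(W) = (1/6)*(-2) = -1/3)
m(o, I) = 1 (m(o, I) = -7 + 8 = 1)
v(f) = 1
v(-20)/m(23, x(-2)) + 414/75 = 1/1 + 414/75 = 1*1 + 414*(1/75) = 1 + 138/25 = 163/25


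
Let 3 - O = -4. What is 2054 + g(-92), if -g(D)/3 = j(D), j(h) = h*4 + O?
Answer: 3137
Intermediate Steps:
O = 7 (O = 3 - 1*(-4) = 3 + 4 = 7)
j(h) = 7 + 4*h (j(h) = h*4 + 7 = 4*h + 7 = 7 + 4*h)
g(D) = -21 - 12*D (g(D) = -3*(7 + 4*D) = -21 - 12*D)
2054 + g(-92) = 2054 + (-21 - 12*(-92)) = 2054 + (-21 + 1104) = 2054 + 1083 = 3137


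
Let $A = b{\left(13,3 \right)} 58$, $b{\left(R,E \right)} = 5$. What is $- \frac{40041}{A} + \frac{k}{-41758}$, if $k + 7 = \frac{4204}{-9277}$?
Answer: $- \frac{3877855384034}{28085700035} \approx -138.07$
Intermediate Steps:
$k = - \frac{69143}{9277}$ ($k = -7 + \frac{4204}{-9277} = -7 + 4204 \left(- \frac{1}{9277}\right) = -7 - \frac{4204}{9277} = - \frac{69143}{9277} \approx -7.4532$)
$A = 290$ ($A = 5 \cdot 58 = 290$)
$- \frac{40041}{A} + \frac{k}{-41758} = - \frac{40041}{290} - \frac{69143}{9277 \left(-41758\right)} = \left(-40041\right) \frac{1}{290} - - \frac{69143}{387388966} = - \frac{40041}{290} + \frac{69143}{387388966} = - \frac{3877855384034}{28085700035}$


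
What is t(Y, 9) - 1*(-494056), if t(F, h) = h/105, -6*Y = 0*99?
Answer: 17291963/35 ≈ 4.9406e+5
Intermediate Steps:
Y = 0 (Y = -0*99 = -⅙*0 = 0)
t(F, h) = h/105 (t(F, h) = h*(1/105) = h/105)
t(Y, 9) - 1*(-494056) = (1/105)*9 - 1*(-494056) = 3/35 + 494056 = 17291963/35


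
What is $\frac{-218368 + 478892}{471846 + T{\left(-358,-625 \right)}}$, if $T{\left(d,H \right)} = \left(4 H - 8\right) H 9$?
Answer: $\frac{130262}{7289673} \approx 0.017869$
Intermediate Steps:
$T{\left(d,H \right)} = 9 H \left(-8 + 4 H\right)$ ($T{\left(d,H \right)} = \left(-8 + 4 H\right) H 9 = H \left(-8 + 4 H\right) 9 = 9 H \left(-8 + 4 H\right)$)
$\frac{-218368 + 478892}{471846 + T{\left(-358,-625 \right)}} = \frac{-218368 + 478892}{471846 + 36 \left(-625\right) \left(-2 - 625\right)} = \frac{260524}{471846 + 36 \left(-625\right) \left(-627\right)} = \frac{260524}{471846 + 14107500} = \frac{260524}{14579346} = 260524 \cdot \frac{1}{14579346} = \frac{130262}{7289673}$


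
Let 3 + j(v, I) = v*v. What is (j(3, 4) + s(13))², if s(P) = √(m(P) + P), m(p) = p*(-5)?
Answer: -16 + 24*I*√13 ≈ -16.0 + 86.533*I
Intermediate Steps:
m(p) = -5*p
j(v, I) = -3 + v² (j(v, I) = -3 + v*v = -3 + v²)
s(P) = 2*√(-P) (s(P) = √(-5*P + P) = √(-4*P) = 2*√(-P))
(j(3, 4) + s(13))² = ((-3 + 3²) + 2*√(-1*13))² = ((-3 + 9) + 2*√(-13))² = (6 + 2*(I*√13))² = (6 + 2*I*√13)²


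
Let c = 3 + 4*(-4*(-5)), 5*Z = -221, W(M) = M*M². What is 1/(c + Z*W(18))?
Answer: -5/1288457 ≈ -3.8806e-6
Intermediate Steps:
W(M) = M³
Z = -221/5 (Z = (⅕)*(-221) = -221/5 ≈ -44.200)
c = 83 (c = 3 + 4*20 = 3 + 80 = 83)
1/(c + Z*W(18)) = 1/(83 - 221/5*18³) = 1/(83 - 221/5*5832) = 1/(83 - 1288872/5) = 1/(-1288457/5) = -5/1288457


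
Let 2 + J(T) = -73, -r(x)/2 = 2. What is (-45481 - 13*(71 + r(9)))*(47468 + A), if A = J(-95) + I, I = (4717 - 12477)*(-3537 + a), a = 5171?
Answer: 585539183344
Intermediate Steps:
r(x) = -4 (r(x) = -2*2 = -4)
J(T) = -75 (J(T) = -2 - 73 = -75)
I = -12679840 (I = (4717 - 12477)*(-3537 + 5171) = -7760*1634 = -12679840)
A = -12679915 (A = -75 - 12679840 = -12679915)
(-45481 - 13*(71 + r(9)))*(47468 + A) = (-45481 - 13*(71 - 4))*(47468 - 12679915) = (-45481 - 13*67)*(-12632447) = (-45481 - 871)*(-12632447) = -46352*(-12632447) = 585539183344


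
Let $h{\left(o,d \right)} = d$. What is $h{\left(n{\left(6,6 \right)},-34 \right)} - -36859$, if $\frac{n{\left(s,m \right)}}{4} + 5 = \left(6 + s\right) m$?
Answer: $36825$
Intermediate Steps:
$n{\left(s,m \right)} = -20 + 4 m \left(6 + s\right)$ ($n{\left(s,m \right)} = -20 + 4 \left(6 + s\right) m = -20 + 4 m \left(6 + s\right)$)
$h{\left(n{\left(6,6 \right)},-34 \right)} - -36859 = -34 - -36859 = -34 + 36859 = 36825$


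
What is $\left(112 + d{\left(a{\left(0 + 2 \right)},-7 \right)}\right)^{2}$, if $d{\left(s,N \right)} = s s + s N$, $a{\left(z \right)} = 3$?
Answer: $10000$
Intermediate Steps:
$d{\left(s,N \right)} = s^{2} + N s$
$\left(112 + d{\left(a{\left(0 + 2 \right)},-7 \right)}\right)^{2} = \left(112 + 3 \left(-7 + 3\right)\right)^{2} = \left(112 + 3 \left(-4\right)\right)^{2} = \left(112 - 12\right)^{2} = 100^{2} = 10000$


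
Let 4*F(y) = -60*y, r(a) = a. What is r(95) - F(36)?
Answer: 635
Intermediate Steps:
F(y) = -15*y (F(y) = (-60*y)/4 = -15*y)
r(95) - F(36) = 95 - (-15)*36 = 95 - 1*(-540) = 95 + 540 = 635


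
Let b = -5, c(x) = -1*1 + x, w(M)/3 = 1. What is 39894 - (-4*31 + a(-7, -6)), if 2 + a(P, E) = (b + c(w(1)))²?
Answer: 40011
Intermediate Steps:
w(M) = 3 (w(M) = 3*1 = 3)
c(x) = -1 + x
a(P, E) = 7 (a(P, E) = -2 + (-5 + (-1 + 3))² = -2 + (-5 + 2)² = -2 + (-3)² = -2 + 9 = 7)
39894 - (-4*31 + a(-7, -6)) = 39894 - (-4*31 + 7) = 39894 - (-124 + 7) = 39894 - 1*(-117) = 39894 + 117 = 40011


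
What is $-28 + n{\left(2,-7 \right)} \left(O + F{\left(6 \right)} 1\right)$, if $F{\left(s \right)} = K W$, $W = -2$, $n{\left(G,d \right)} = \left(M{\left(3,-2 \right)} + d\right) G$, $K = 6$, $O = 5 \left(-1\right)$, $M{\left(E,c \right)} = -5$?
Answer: $380$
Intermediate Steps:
$O = -5$
$n{\left(G,d \right)} = G \left(-5 + d\right)$ ($n{\left(G,d \right)} = \left(-5 + d\right) G = G \left(-5 + d\right)$)
$F{\left(s \right)} = -12$ ($F{\left(s \right)} = 6 \left(-2\right) = -12$)
$-28 + n{\left(2,-7 \right)} \left(O + F{\left(6 \right)} 1\right) = -28 + 2 \left(-5 - 7\right) \left(-5 - 12\right) = -28 + 2 \left(-12\right) \left(-5 - 12\right) = -28 - -408 = -28 + 408 = 380$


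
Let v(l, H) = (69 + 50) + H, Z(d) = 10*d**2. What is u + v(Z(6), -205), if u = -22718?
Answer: -22804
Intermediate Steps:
v(l, H) = 119 + H
u + v(Z(6), -205) = -22718 + (119 - 205) = -22718 - 86 = -22804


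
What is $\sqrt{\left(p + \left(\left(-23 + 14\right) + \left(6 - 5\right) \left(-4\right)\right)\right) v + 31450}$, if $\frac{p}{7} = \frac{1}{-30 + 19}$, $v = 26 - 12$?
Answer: $\frac{115 \sqrt{286}}{11} \approx 176.8$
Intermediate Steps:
$v = 14$ ($v = 26 - 12 = 14$)
$p = - \frac{7}{11}$ ($p = \frac{7}{-30 + 19} = \frac{7}{-11} = 7 \left(- \frac{1}{11}\right) = - \frac{7}{11} \approx -0.63636$)
$\sqrt{\left(p + \left(\left(-23 + 14\right) + \left(6 - 5\right) \left(-4\right)\right)\right) v + 31450} = \sqrt{\left(- \frac{7}{11} + \left(\left(-23 + 14\right) + \left(6 - 5\right) \left(-4\right)\right)\right) 14 + 31450} = \sqrt{\left(- \frac{7}{11} + \left(-9 + 1 \left(-4\right)\right)\right) 14 + 31450} = \sqrt{\left(- \frac{7}{11} - 13\right) 14 + 31450} = \sqrt{\left(- \frac{150}{11}\right) 14 + 31450} = \sqrt{- \frac{2100}{11} + 31450} = \sqrt{\frac{343850}{11}} = \frac{115 \sqrt{286}}{11}$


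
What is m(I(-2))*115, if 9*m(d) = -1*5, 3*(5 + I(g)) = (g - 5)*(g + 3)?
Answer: -575/9 ≈ -63.889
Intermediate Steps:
I(g) = -5 + (-5 + g)*(3 + g)/3 (I(g) = -5 + ((g - 5)*(g + 3))/3 = -5 + ((-5 + g)*(3 + g))/3 = -5 + (-5 + g)*(3 + g)/3)
m(d) = -5/9 (m(d) = (-1*5)/9 = (⅑)*(-5) = -5/9)
m(I(-2))*115 = -5/9*115 = -575/9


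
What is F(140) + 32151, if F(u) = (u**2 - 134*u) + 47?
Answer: 33038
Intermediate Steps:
F(u) = 47 + u**2 - 134*u
F(140) + 32151 = (47 + 140**2 - 134*140) + 32151 = (47 + 19600 - 18760) + 32151 = 887 + 32151 = 33038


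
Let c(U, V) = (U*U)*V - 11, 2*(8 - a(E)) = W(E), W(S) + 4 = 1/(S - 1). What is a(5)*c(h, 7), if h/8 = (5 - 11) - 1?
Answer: 1733339/8 ≈ 2.1667e+5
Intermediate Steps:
W(S) = -4 + 1/(-1 + S) (W(S) = -4 + 1/(S - 1) = -4 + 1/(-1 + S))
a(E) = 8 - (5 - 4*E)/(2*(-1 + E))
h = -56 (h = 8*((5 - 11) - 1) = 8*(-6 - 1) = 8*(-7) = -56)
c(U, V) = -11 + V*U**2 (c(U, V) = U**2*V - 11 = V*U**2 - 11 = -11 + V*U**2)
a(5)*c(h, 7) = ((-21 + 20*5)/(2*(-1 + 5)))*(-11 + 7*(-56)**2) = ((1/2)*(-21 + 100)/4)*(-11 + 7*3136) = ((1/2)*(1/4)*79)*(-11 + 21952) = (79/8)*21941 = 1733339/8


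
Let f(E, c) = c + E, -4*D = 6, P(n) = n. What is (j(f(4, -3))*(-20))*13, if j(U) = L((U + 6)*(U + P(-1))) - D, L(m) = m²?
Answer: -390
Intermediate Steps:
D = -3/2 (D = -¼*6 = -3/2 ≈ -1.5000)
f(E, c) = E + c
j(U) = 3/2 + (-1 + U)²*(6 + U)² (j(U) = ((U + 6)*(U - 1))² - 1*(-3/2) = ((6 + U)*(-1 + U))² + 3/2 = ((-1 + U)*(6 + U))² + 3/2 = (-1 + U)²*(6 + U)² + 3/2 = 3/2 + (-1 + U)²*(6 + U)²)
(j(f(4, -3))*(-20))*13 = ((3/2 + (-6 + (4 - 3)² + 5*(4 - 3))²)*(-20))*13 = ((3/2 + (-6 + 1² + 5*1)²)*(-20))*13 = ((3/2 + (-6 + 1 + 5)²)*(-20))*13 = ((3/2 + 0²)*(-20))*13 = ((3/2 + 0)*(-20))*13 = ((3/2)*(-20))*13 = -30*13 = -390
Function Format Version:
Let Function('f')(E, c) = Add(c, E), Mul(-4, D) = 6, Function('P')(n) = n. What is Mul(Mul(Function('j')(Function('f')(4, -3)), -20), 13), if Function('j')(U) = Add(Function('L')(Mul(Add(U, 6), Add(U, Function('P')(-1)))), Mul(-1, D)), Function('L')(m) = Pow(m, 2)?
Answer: -390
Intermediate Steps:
D = Rational(-3, 2) (D = Mul(Rational(-1, 4), 6) = Rational(-3, 2) ≈ -1.5000)
Function('f')(E, c) = Add(E, c)
Function('j')(U) = Add(Rational(3, 2), Mul(Pow(Add(-1, U), 2), Pow(Add(6, U), 2))) (Function('j')(U) = Add(Pow(Mul(Add(U, 6), Add(U, -1)), 2), Mul(-1, Rational(-3, 2))) = Add(Pow(Mul(Add(6, U), Add(-1, U)), 2), Rational(3, 2)) = Add(Pow(Mul(Add(-1, U), Add(6, U)), 2), Rational(3, 2)) = Add(Mul(Pow(Add(-1, U), 2), Pow(Add(6, U), 2)), Rational(3, 2)) = Add(Rational(3, 2), Mul(Pow(Add(-1, U), 2), Pow(Add(6, U), 2))))
Mul(Mul(Function('j')(Function('f')(4, -3)), -20), 13) = Mul(Mul(Add(Rational(3, 2), Pow(Add(-6, Pow(Add(4, -3), 2), Mul(5, Add(4, -3))), 2)), -20), 13) = Mul(Mul(Add(Rational(3, 2), Pow(Add(-6, Pow(1, 2), Mul(5, 1)), 2)), -20), 13) = Mul(Mul(Add(Rational(3, 2), Pow(Add(-6, 1, 5), 2)), -20), 13) = Mul(Mul(Add(Rational(3, 2), Pow(0, 2)), -20), 13) = Mul(Mul(Add(Rational(3, 2), 0), -20), 13) = Mul(Mul(Rational(3, 2), -20), 13) = Mul(-30, 13) = -390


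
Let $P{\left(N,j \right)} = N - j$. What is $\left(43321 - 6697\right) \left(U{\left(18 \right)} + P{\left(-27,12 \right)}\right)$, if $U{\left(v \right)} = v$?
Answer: $-769104$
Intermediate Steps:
$\left(43321 - 6697\right) \left(U{\left(18 \right)} + P{\left(-27,12 \right)}\right) = \left(43321 - 6697\right) \left(18 - 39\right) = 36624 \left(18 - 39\right) = 36624 \left(-21\right) = -769104$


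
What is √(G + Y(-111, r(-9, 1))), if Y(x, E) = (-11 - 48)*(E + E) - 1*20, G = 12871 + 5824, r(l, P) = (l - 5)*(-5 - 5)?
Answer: √2155 ≈ 46.422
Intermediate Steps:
r(l, P) = 50 - 10*l (r(l, P) = (-5 + l)*(-10) = 50 - 10*l)
G = 18695
Y(x, E) = -20 - 118*E (Y(x, E) = -118*E - 20 = -20 - 118*E)
√(G + Y(-111, r(-9, 1))) = √(18695 + (-20 - 118*(50 - 10*(-9)))) = √(18695 + (-20 - 118*(50 + 90))) = √(18695 + (-20 - 118*140)) = √(18695 + (-20 - 16520)) = √(18695 - 16540) = √2155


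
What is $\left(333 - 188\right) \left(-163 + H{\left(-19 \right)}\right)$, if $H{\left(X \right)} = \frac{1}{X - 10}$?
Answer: $-23640$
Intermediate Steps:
$H{\left(X \right)} = \frac{1}{-10 + X}$
$\left(333 - 188\right) \left(-163 + H{\left(-19 \right)}\right) = \left(333 - 188\right) \left(-163 + \frac{1}{-10 - 19}\right) = 145 \left(-163 + \frac{1}{-29}\right) = 145 \left(-163 - \frac{1}{29}\right) = 145 \left(- \frac{4728}{29}\right) = -23640$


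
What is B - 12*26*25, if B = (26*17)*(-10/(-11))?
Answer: -81380/11 ≈ -7398.2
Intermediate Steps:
B = 4420/11 (B = 442*(-10*(-1/11)) = 442*(10/11) = 4420/11 ≈ 401.82)
B - 12*26*25 = 4420/11 - 12*26*25 = 4420/11 - 312*25 = 4420/11 - 7800 = -81380/11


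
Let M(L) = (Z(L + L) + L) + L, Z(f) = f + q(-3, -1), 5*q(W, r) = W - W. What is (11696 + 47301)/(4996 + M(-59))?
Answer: 58997/4760 ≈ 12.394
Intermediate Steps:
q(W, r) = 0 (q(W, r) = (W - W)/5 = (⅕)*0 = 0)
Z(f) = f (Z(f) = f + 0 = f)
M(L) = 4*L (M(L) = ((L + L) + L) + L = (2*L + L) + L = 3*L + L = 4*L)
(11696 + 47301)/(4996 + M(-59)) = (11696 + 47301)/(4996 + 4*(-59)) = 58997/(4996 - 236) = 58997/4760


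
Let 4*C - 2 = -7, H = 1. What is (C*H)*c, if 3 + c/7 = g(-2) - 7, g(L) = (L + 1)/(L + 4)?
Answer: 735/8 ≈ 91.875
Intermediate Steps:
C = -5/4 (C = ½ + (¼)*(-7) = ½ - 7/4 = -5/4 ≈ -1.2500)
g(L) = (1 + L)/(4 + L)
c = -147/2 (c = -21 + 7*((1 - 2)/(4 - 2) - 7) = -21 + 7*(-1/2 - 7) = -21 + 7*((½)*(-1) - 7) = -21 + 7*(-½ - 7) = -21 + 7*(-15/2) = -21 - 105/2 = -147/2 ≈ -73.500)
(C*H)*c = -5/4*1*(-147/2) = -5/4*(-147/2) = 735/8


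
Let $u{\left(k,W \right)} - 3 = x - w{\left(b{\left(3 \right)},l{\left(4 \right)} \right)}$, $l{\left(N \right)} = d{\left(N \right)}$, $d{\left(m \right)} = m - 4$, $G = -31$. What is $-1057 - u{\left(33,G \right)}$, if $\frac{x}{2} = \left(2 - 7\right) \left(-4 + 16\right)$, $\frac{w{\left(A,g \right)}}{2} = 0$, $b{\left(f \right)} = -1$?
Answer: $-940$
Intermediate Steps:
$d{\left(m \right)} = -4 + m$ ($d{\left(m \right)} = m - 4 = -4 + m$)
$l{\left(N \right)} = -4 + N$
$w{\left(A,g \right)} = 0$ ($w{\left(A,g \right)} = 2 \cdot 0 = 0$)
$x = -120$ ($x = 2 \left(2 - 7\right) \left(-4 + 16\right) = 2 \left(\left(-5\right) 12\right) = 2 \left(-60\right) = -120$)
$u{\left(k,W \right)} = -117$ ($u{\left(k,W \right)} = 3 - 120 = -117$)
$-1057 - u{\left(33,G \right)} = -1057 - -117 = -1057 + 117 = -940$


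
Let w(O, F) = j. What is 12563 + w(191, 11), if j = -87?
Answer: 12476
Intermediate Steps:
w(O, F) = -87
12563 + w(191, 11) = 12563 - 87 = 12476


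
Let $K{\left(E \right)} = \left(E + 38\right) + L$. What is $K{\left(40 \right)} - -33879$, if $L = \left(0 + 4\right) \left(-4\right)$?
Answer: $33941$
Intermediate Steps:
$L = -16$ ($L = 4 \left(-4\right) = -16$)
$K{\left(E \right)} = 22 + E$ ($K{\left(E \right)} = \left(E + 38\right) - 16 = \left(38 + E\right) - 16 = 22 + E$)
$K{\left(40 \right)} - -33879 = \left(22 + 40\right) - -33879 = 62 + 33879 = 33941$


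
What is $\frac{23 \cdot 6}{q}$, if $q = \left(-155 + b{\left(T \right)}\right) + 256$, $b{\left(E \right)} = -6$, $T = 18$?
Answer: $\frac{138}{95} \approx 1.4526$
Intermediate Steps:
$q = 95$ ($q = \left(-155 - 6\right) + 256 = -161 + 256 = 95$)
$\frac{23 \cdot 6}{q} = \frac{23 \cdot 6}{95} = 138 \cdot \frac{1}{95} = \frac{138}{95}$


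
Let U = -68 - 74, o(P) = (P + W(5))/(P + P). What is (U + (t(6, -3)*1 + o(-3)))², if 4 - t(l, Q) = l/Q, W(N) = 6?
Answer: 74529/4 ≈ 18632.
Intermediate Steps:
t(l, Q) = 4 - l/Q
o(P) = (6 + P)/(2*P) (o(P) = (P + 6)/(P + P) = (6 + P)/((2*P)) = (6 + P)*(1/(2*P)) = (6 + P)/(2*P))
U = -142
(U + (t(6, -3)*1 + o(-3)))² = (-142 + ((4 - 1*6/(-3))*1 + (½)*(6 - 3)/(-3)))² = (-142 + ((4 - 1*6*(-⅓))*1 + (½)*(-⅓)*3))² = (-142 + ((4 + 2)*1 - ½))² = (-142 + (6*1 - ½))² = (-142 + (6 - ½))² = (-142 + 11/2)² = (-273/2)² = 74529/4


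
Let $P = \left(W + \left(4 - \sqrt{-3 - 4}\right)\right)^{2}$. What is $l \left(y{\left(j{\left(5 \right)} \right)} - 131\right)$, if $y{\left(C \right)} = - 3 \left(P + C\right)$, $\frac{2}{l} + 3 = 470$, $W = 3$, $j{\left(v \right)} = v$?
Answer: $- \frac{544}{467} + \frac{84 i \sqrt{7}}{467} \approx -1.1649 + 0.4759 i$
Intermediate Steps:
$P = \left(7 - i \sqrt{7}\right)^{2}$ ($P = \left(3 + \left(4 - \sqrt{-3 - 4}\right)\right)^{2} = \left(3 + \left(4 - \sqrt{-7}\right)\right)^{2} = \left(3 + \left(4 - i \sqrt{7}\right)\right)^{2} = \left(7 - i \sqrt{7}\right)^{2} \approx 42.0 - 37.041 i$)
$l = \frac{2}{467}$ ($l = \frac{2}{-3 + 470} = \frac{2}{467} \approx 0.0042827$)
$y{\left(C \right)} = - 3 C - 3 \left(7 - i \sqrt{7}\right)^{2}$ ($y{\left(C \right)} = - 3 \left(\left(7 - i \sqrt{7}\right)^{2} + C\right) = - 3 \left(C + \left(7 - i \sqrt{7}\right)^{2}\right) = - 3 C - 3 \left(7 - i \sqrt{7}\right)^{2}$)
$l \left(y{\left(j{\left(5 \right)} \right)} - 131\right) = \frac{2 \left(\left(-126 - 15 + 42 i \sqrt{7}\right) - 131\right)}{467} = \frac{2 \left(\left(-141 + 42 i \sqrt{7}\right) - 131\right)}{467} = \frac{2 \left(-272 + 42 i \sqrt{7}\right)}{467} = - \frac{544}{467} + \frac{84 i \sqrt{7}}{467}$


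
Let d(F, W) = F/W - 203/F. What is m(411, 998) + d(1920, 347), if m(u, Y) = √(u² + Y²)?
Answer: 3615959/666240 + 5*√46597 ≈ 1084.7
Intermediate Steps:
d(F, W) = -203/F + F/W
m(u, Y) = √(Y² + u²)
m(411, 998) + d(1920, 347) = √(998² + 411²) + (-203/1920 + 1920/347) = √(996004 + 168921) + (-203*1/1920 + 1920*(1/347)) = √1164925 + (-203/1920 + 1920/347) = 5*√46597 + 3615959/666240 = 3615959/666240 + 5*√46597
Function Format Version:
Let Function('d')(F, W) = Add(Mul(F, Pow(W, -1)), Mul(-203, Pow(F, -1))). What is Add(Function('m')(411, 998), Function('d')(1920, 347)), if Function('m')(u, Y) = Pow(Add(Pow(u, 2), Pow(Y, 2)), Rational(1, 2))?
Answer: Add(Rational(3615959, 666240), Mul(5, Pow(46597, Rational(1, 2)))) ≈ 1084.7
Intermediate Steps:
Function('d')(F, W) = Add(Mul(-203, Pow(F, -1)), Mul(F, Pow(W, -1)))
Function('m')(u, Y) = Pow(Add(Pow(Y, 2), Pow(u, 2)), Rational(1, 2))
Add(Function('m')(411, 998), Function('d')(1920, 347)) = Add(Pow(Add(Pow(998, 2), Pow(411, 2)), Rational(1, 2)), Add(Mul(-203, Pow(1920, -1)), Mul(1920, Pow(347, -1)))) = Add(Pow(Add(996004, 168921), Rational(1, 2)), Add(Mul(-203, Rational(1, 1920)), Mul(1920, Rational(1, 347)))) = Add(Pow(1164925, Rational(1, 2)), Add(Rational(-203, 1920), Rational(1920, 347))) = Add(Mul(5, Pow(46597, Rational(1, 2))), Rational(3615959, 666240)) = Add(Rational(3615959, 666240), Mul(5, Pow(46597, Rational(1, 2))))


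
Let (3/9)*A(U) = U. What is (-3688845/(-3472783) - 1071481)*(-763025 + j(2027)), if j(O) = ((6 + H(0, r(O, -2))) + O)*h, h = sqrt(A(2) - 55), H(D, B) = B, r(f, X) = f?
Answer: 2839229235082433450/3472783 - 105751312029150760*I/3472783 ≈ 8.1757e+11 - 3.0451e+10*I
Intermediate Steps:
A(U) = 3*U
h = 7*I (h = sqrt(3*2 - 55) = sqrt(6 - 55) = sqrt(-49) = 7*I ≈ 7.0*I)
j(O) = 7*I*(6 + 2*O) (j(O) = ((6 + O) + O)*(7*I) = (6 + 2*O)*(7*I) = 7*I*(6 + 2*O))
(-3688845/(-3472783) - 1071481)*(-763025 + j(2027)) = (-3688845/(-3472783) - 1071481)*(-763025 + 14*I*(3 + 2027)) = (-3688845*(-1/3472783) - 1071481)*(-763025 + 14*I*2030) = (3688845/3472783 - 1071481)*(-763025 + 28420*I) = -3721017312778*(-763025 + 28420*I)/3472783 = 2839229235082433450/3472783 - 105751312029150760*I/3472783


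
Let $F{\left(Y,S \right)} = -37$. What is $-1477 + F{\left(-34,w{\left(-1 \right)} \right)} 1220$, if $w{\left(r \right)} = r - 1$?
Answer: $-46617$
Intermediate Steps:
$w{\left(r \right)} = -1 + r$
$-1477 + F{\left(-34,w{\left(-1 \right)} \right)} 1220 = -1477 - 45140 = -46617$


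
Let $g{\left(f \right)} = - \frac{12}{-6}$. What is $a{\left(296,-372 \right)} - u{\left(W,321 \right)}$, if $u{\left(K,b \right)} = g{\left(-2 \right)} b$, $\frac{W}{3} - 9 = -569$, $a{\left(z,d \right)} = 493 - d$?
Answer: $223$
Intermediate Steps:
$W = -1680$ ($W = 27 + 3 \left(-569\right) = 27 - 1707 = -1680$)
$g{\left(f \right)} = 2$ ($g{\left(f \right)} = \left(-12\right) \left(- \frac{1}{6}\right) = 2$)
$u{\left(K,b \right)} = 2 b$
$a{\left(296,-372 \right)} - u{\left(W,321 \right)} = \left(493 - -372\right) - 2 \cdot 321 = \left(493 + 372\right) - 642 = 865 - 642 = 223$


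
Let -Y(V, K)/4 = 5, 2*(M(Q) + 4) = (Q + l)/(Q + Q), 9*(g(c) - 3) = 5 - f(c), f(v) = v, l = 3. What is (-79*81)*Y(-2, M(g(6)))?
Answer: 127980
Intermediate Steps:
g(c) = 32/9 - c/9 (g(c) = 3 + (5 - c)/9 = 3 + (5/9 - c/9) = 32/9 - c/9)
M(Q) = -4 + (3 + Q)/(4*Q) (M(Q) = -4 + ((Q + 3)/(Q + Q))/2 = -4 + ((3 + Q)/((2*Q)))/2 = -4 + ((3 + Q)*(1/(2*Q)))/2 = -4 + ((3 + Q)/(2*Q))/2 = -4 + (3 + Q)/(4*Q))
Y(V, K) = -20 (Y(V, K) = -4*5 = -20)
(-79*81)*Y(-2, M(g(6))) = -79*81*(-20) = -6399*(-20) = 127980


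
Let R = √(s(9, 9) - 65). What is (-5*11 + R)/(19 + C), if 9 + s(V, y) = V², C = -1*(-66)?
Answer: -11/17 + √7/85 ≈ -0.61593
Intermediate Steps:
C = 66
s(V, y) = -9 + V²
R = √7 (R = √((-9 + 9²) - 65) = √((-9 + 81) - 65) = √(72 - 65) = √7 ≈ 2.6458)
(-5*11 + R)/(19 + C) = (-5*11 + √7)/(19 + 66) = (-55 + √7)/85 = -11/17 + √7/85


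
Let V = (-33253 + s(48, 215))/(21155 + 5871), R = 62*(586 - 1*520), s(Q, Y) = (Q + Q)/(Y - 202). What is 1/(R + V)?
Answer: 351338/1437242903 ≈ 0.00024445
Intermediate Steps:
s(Q, Y) = 2*Q/(-202 + Y) (s(Q, Y) = (2*Q)/(-202 + Y) = 2*Q/(-202 + Y))
R = 4092 (R = 62*(586 - 520) = 62*66 = 4092)
V = -432193/351338 (V = (-33253 + 2*48/(-202 + 215))/(21155 + 5871) = (-33253 + 2*48/13)/27026 = (-33253 + 2*48*(1/13))*(1/27026) = (-33253 + 96/13)*(1/27026) = -432193/13*1/27026 = -432193/351338 ≈ -1.2301)
1/(R + V) = 1/(4092 - 432193/351338) = 1/(1437242903/351338) = 351338/1437242903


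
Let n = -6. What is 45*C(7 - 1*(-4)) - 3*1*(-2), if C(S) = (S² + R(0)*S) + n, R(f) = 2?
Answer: 6171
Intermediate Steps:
C(S) = -6 + S² + 2*S (C(S) = (S² + 2*S) - 6 = -6 + S² + 2*S)
45*C(7 - 1*(-4)) - 3*1*(-2) = 45*(-6 + (7 - 1*(-4))² + 2*(7 - 1*(-4))) - 3*1*(-2) = 45*(-6 + (7 + 4)² + 2*(7 + 4)) - 3*(-2) = 45*(-6 + 11² + 2*11) + 6 = 45*(-6 + 121 + 22) + 6 = 45*137 + 6 = 6165 + 6 = 6171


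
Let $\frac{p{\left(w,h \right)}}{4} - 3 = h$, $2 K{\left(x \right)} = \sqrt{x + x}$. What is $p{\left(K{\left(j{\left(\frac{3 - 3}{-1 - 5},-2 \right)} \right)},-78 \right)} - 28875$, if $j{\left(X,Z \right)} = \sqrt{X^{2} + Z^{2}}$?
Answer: $-29175$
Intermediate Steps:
$K{\left(x \right)} = \frac{\sqrt{2} \sqrt{x}}{2}$ ($K{\left(x \right)} = \frac{\sqrt{x + x}}{2} = \frac{\sqrt{2 x}}{2} = \frac{\sqrt{2} \sqrt{x}}{2}$)
$p{\left(w,h \right)} = 12 + 4 h$
$p{\left(K{\left(j{\left(\frac{3 - 3}{-1 - 5},-2 \right)} \right)},-78 \right)} - 28875 = \left(12 + 4 \left(-78\right)\right) - 28875 = \left(12 - 312\right) - 28875 = -300 - 28875 = -29175$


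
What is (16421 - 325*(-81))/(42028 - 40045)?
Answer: 42746/1983 ≈ 21.556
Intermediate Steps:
(16421 - 325*(-81))/(42028 - 40045) = (16421 + 26325)/1983 = 42746*(1/1983) = 42746/1983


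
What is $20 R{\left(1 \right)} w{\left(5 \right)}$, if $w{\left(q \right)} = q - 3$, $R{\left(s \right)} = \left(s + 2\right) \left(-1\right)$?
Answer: $-120$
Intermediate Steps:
$R{\left(s \right)} = -2 - s$ ($R{\left(s \right)} = \left(2 + s\right) \left(-1\right) = -2 - s$)
$w{\left(q \right)} = -3 + q$
$20 R{\left(1 \right)} w{\left(5 \right)} = 20 \left(-2 - 1\right) \left(-3 + 5\right) = 20 \left(-2 - 1\right) 2 = 20 \left(-3\right) 2 = \left(-60\right) 2 = -120$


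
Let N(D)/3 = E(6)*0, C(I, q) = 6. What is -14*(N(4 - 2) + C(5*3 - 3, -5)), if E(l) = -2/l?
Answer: -84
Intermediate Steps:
N(D) = 0 (N(D) = 3*(-2/6*0) = 3*(-2*⅙*0) = 3*(-⅓*0) = 3*0 = 0)
-14*(N(4 - 2) + C(5*3 - 3, -5)) = -14*(0 + 6) = -14*6 = -84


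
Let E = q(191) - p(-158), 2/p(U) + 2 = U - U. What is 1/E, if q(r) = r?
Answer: 1/192 ≈ 0.0052083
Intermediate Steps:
p(U) = -1 (p(U) = 2/(-2 + (U - U)) = 2/(-2 + 0) = 2/(-2) = 2*(-½) = -1)
E = 192 (E = 191 - 1*(-1) = 191 + 1 = 192)
1/E = 1/192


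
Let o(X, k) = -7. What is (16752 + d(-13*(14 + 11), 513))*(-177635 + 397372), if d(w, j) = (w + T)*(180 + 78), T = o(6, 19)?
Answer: -15140758248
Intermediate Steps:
T = -7
d(w, j) = -1806 + 258*w (d(w, j) = (w - 7)*(180 + 78) = (-7 + w)*258 = -1806 + 258*w)
(16752 + d(-13*(14 + 11), 513))*(-177635 + 397372) = (16752 + (-1806 + 258*(-13*(14 + 11))))*(-177635 + 397372) = (16752 + (-1806 + 258*(-13*25)))*219737 = (16752 + (-1806 + 258*(-325)))*219737 = (16752 + (-1806 - 83850))*219737 = (16752 - 85656)*219737 = -68904*219737 = -15140758248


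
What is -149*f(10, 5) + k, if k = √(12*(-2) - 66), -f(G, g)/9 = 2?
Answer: 2682 + 3*I*√10 ≈ 2682.0 + 9.4868*I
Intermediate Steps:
f(G, g) = -18 (f(G, g) = -9*2 = -18)
k = 3*I*√10 (k = √(-24 - 66) = √(-90) = 3*I*√10 ≈ 9.4868*I)
-149*f(10, 5) + k = -149*(-18) + 3*I*√10 = 2682 + 3*I*√10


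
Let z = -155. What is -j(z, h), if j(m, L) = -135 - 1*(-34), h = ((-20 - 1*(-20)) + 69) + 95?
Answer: 101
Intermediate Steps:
h = 164 (h = ((-20 + 20) + 69) + 95 = (0 + 69) + 95 = 69 + 95 = 164)
j(m, L) = -101 (j(m, L) = -135 + 34 = -101)
-j(z, h) = -1*(-101) = 101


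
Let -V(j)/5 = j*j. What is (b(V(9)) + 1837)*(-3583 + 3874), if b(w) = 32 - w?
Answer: 661734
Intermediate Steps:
V(j) = -5*j² (V(j) = -5*j*j = -5*j²)
(b(V(9)) + 1837)*(-3583 + 3874) = ((32 - (-5)*9²) + 1837)*(-3583 + 3874) = ((32 - (-5)*81) + 1837)*291 = ((32 - 1*(-405)) + 1837)*291 = ((32 + 405) + 1837)*291 = (437 + 1837)*291 = 2274*291 = 661734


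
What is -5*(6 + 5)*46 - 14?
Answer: -2544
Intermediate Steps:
-5*(6 + 5)*46 - 14 = -5*11*46 - 14 = -55*46 - 14 = -2530 - 14 = -2544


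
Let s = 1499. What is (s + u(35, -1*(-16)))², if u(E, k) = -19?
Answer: 2190400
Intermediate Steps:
(s + u(35, -1*(-16)))² = (1499 - 19)² = 1480² = 2190400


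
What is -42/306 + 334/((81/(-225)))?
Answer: -141971/153 ≈ -927.92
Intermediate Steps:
-42/306 + 334/((81/(-225))) = -42*1/306 + 334/((81*(-1/225))) = -7/51 + 334/(-9/25) = -7/51 + 334*(-25/9) = -7/51 - 8350/9 = -141971/153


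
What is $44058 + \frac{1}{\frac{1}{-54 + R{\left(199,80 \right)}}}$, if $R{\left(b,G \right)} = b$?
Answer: $44203$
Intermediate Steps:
$44058 + \frac{1}{\frac{1}{-54 + R{\left(199,80 \right)}}} = 44058 + \frac{1}{\frac{1}{-54 + 199}} = 44058 + \frac{1}{\frac{1}{145}} = 44058 + 145 = 44203$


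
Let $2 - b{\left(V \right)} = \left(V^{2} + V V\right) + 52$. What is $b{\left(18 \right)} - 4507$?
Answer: $-5205$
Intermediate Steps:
$b{\left(V \right)} = -50 - 2 V^{2}$ ($b{\left(V \right)} = 2 - \left(\left(V^{2} + V V\right) + 52\right) = 2 - \left(\left(V^{2} + V^{2}\right) + 52\right) = 2 - \left(2 V^{2} + 52\right) = 2 - \left(52 + 2 V^{2}\right) = -50 - 2 V^{2}$)
$b{\left(18 \right)} - 4507 = \left(-50 - 2 \cdot 18^{2}\right) - 4507 = \left(-50 - 648\right) - 4507 = -698 - 4507 = -5205$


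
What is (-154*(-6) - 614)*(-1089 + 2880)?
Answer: 555210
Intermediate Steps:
(-154*(-6) - 614)*(-1089 + 2880) = (924 - 614)*1791 = 310*1791 = 555210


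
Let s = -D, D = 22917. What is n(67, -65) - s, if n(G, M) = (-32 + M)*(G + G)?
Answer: 9919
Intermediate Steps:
n(G, M) = 2*G*(-32 + M) (n(G, M) = (-32 + M)*(2*G) = 2*G*(-32 + M))
s = -22917 (s = -1*22917 = -22917)
n(67, -65) - s = 2*67*(-32 - 65) - 1*(-22917) = 2*67*(-97) + 22917 = -12998 + 22917 = 9919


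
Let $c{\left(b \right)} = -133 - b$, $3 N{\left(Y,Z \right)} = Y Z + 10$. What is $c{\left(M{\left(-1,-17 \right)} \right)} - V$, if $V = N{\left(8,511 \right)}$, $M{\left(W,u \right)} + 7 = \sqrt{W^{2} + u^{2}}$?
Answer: $-1492 - \sqrt{290} \approx -1509.0$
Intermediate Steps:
$M{\left(W,u \right)} = -7 + \sqrt{W^{2} + u^{2}}$
$N{\left(Y,Z \right)} = \frac{10}{3} + \frac{Y Z}{3}$ ($N{\left(Y,Z \right)} = \frac{Y Z + 10}{3} = \frac{10 + Y Z}{3} = \frac{10}{3} + \frac{Y Z}{3}$)
$V = 1366$ ($V = \frac{10}{3} + \frac{1}{3} \cdot 8 \cdot 511 = \frac{10}{3} + \frac{4088}{3} = 1366$)
$c{\left(M{\left(-1,-17 \right)} \right)} - V = \left(-133 - \left(-7 + \sqrt{\left(-1\right)^{2} + \left(-17\right)^{2}}\right)\right) - 1366 = \left(-133 - \left(-7 + \sqrt{1 + 289}\right)\right) - 1366 = \left(-133 - \left(-7 + \sqrt{290}\right)\right) - 1366 = \left(-133 + \left(7 - \sqrt{290}\right)\right) - 1366 = \left(-126 - \sqrt{290}\right) - 1366 = -1492 - \sqrt{290}$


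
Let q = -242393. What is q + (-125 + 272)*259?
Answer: -204320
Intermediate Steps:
q + (-125 + 272)*259 = -242393 + (-125 + 272)*259 = -242393 + 147*259 = -242393 + 38073 = -204320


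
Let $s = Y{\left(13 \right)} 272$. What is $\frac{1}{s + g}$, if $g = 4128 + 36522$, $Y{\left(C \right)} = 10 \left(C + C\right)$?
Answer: $\frac{1}{111370} \approx 8.9791 \cdot 10^{-6}$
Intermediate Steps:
$Y{\left(C \right)} = 20 C$ ($Y{\left(C \right)} = 10 \cdot 2 C = 20 C$)
$g = 40650$
$s = 70720$ ($s = 20 \cdot 13 \cdot 272 = 260 \cdot 272 = 70720$)
$\frac{1}{s + g} = \frac{1}{70720 + 40650} = \frac{1}{111370}$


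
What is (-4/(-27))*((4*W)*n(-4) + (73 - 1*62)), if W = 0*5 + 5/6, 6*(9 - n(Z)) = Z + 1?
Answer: 512/81 ≈ 6.3210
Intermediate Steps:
n(Z) = 53/6 - Z/6 (n(Z) = 9 - (Z + 1)/6 = 9 - (1 + Z)/6 = 9 + (-1/6 - Z/6) = 53/6 - Z/6)
W = 5/6 (W = 0 + 5*(1/6) = 0 + 5/6 = 5/6 ≈ 0.83333)
(-4/(-27))*((4*W)*n(-4) + (73 - 1*62)) = (-4/(-27))*((4*(5/6))*(53/6 - 1/6*(-4)) + (73 - 1*62)) = (-4*(-1)/27)*(10*(53/6 + 2/3)/3 + (73 - 62)) = (-2*(-2/27))*((10/3)*(19/2) + 11) = 4*(95/3 + 11)/27 = (4/27)*(128/3) = 512/81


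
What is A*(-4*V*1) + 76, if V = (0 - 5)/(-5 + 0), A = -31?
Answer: 200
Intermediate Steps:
V = 1 (V = -5/(-5) = -5*(-1/5) = 1)
A*(-4*V*1) + 76 = -31*(-4*1) + 76 = -(-124) + 76 = -31*(-4) + 76 = 124 + 76 = 200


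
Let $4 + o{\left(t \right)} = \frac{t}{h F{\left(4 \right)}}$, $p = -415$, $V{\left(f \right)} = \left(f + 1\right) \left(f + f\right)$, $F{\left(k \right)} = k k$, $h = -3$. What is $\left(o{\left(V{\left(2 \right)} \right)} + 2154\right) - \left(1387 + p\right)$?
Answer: $\frac{4711}{4} \approx 1177.8$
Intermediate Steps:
$F{\left(k \right)} = k^{2}$
$V{\left(f \right)} = 2 f \left(1 + f\right)$ ($V{\left(f \right)} = \left(1 + f\right) 2 f = 2 f \left(1 + f\right)$)
$o{\left(t \right)} = -4 - \frac{t}{48}$ ($o{\left(t \right)} = -4 + \frac{t}{\left(-3\right) 4^{2}} = -4 + \frac{t}{\left(-3\right) 16} = -4 + \frac{t}{-48} = -4 + t \left(- \frac{1}{48}\right) = -4 - \frac{t}{48}$)
$\left(o{\left(V{\left(2 \right)} \right)} + 2154\right) - \left(1387 + p\right) = \left(\left(-4 - \frac{2 \cdot 2 \left(1 + 2\right)}{48}\right) + 2154\right) - 972 = \left(\left(-4 - \frac{2 \cdot 2 \cdot 3}{48}\right) + 2154\right) + \left(-1387 + 415\right) = \left(\left(-4 - \frac{1}{4}\right) + 2154\right) - 972 = \left(- \frac{17}{4} + 2154\right) - 972 = \frac{8599}{4} - 972 = \frac{4711}{4}$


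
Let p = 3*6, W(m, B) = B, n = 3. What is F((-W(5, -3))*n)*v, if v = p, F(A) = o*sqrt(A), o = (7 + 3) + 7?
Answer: 918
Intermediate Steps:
o = 17 (o = 10 + 7 = 17)
F(A) = 17*sqrt(A)
p = 18
v = 18
F((-W(5, -3))*n)*v = (17*sqrt(-1*(-3)*3))*18 = (17*sqrt(3*3))*18 = (17*sqrt(9))*18 = (17*3)*18 = 51*18 = 918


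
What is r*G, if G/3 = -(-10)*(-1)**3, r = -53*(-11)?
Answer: -17490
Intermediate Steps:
r = 583
G = -30 (G = 3*(-(-10)*(-1)**3) = 3*(-(-10)*(-1)) = 3*(-1*10) = 3*(-10) = -30)
r*G = 583*(-30) = -17490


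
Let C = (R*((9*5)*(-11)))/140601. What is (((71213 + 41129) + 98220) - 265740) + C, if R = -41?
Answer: -2586020561/46867 ≈ -55178.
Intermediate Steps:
C = 6765/46867 (C = -41*9*5*(-11)/140601 = -1845*(-11)*(1/140601) = -41*(-495)*(1/140601) = 20295*(1/140601) = 6765/46867 ≈ 0.14434)
(((71213 + 41129) + 98220) - 265740) + C = (((71213 + 41129) + 98220) - 265740) + 6765/46867 = ((112342 + 98220) - 265740) + 6765/46867 = (210562 - 265740) + 6765/46867 = -55178 + 6765/46867 = -2586020561/46867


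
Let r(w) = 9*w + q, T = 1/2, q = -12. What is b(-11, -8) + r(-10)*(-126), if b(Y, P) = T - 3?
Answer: 25699/2 ≈ 12850.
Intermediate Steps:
T = ½ ≈ 0.50000
b(Y, P) = -5/2 (b(Y, P) = ½ - 3 = -5/2)
r(w) = -12 + 9*w (r(w) = 9*w - 12 = -12 + 9*w)
b(-11, -8) + r(-10)*(-126) = -5/2 + (-12 + 9*(-10))*(-126) = -5/2 + (-12 - 90)*(-126) = -5/2 - 102*(-126) = -5/2 + 12852 = 25699/2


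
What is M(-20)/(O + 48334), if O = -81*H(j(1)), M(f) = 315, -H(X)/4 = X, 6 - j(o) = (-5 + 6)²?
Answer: 315/49954 ≈ 0.0063058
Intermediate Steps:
j(o) = 5 (j(o) = 6 - (-5 + 6)² = 6 - 1*1² = 6 - 1*1 = 6 - 1 = 5)
H(X) = -4*X
O = 1620 (O = -(-324)*5 = -81*(-20) = 1620)
M(-20)/(O + 48334) = 315/(1620 + 48334) = 315/49954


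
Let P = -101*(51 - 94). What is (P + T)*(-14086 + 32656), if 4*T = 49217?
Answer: 618278865/2 ≈ 3.0914e+8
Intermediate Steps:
T = 49217/4 (T = (¼)*49217 = 49217/4 ≈ 12304.)
P = 4343 (P = -101*(-43) = 4343)
(P + T)*(-14086 + 32656) = (4343 + 49217/4)*(-14086 + 32656) = (66589/4)*18570 = 618278865/2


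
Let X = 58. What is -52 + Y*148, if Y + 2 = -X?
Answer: -8932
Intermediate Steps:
Y = -60 (Y = -2 - 1*58 = -2 - 58 = -60)
-52 + Y*148 = -52 - 60*148 = -52 - 8880 = -8932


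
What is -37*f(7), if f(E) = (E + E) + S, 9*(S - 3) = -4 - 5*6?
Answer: -4403/9 ≈ -489.22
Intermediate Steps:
S = -7/9 (S = 3 + (-4 - 5*6)/9 = 3 + (-4 - 30)/9 = 3 + (⅑)*(-34) = 3 - 34/9 = -7/9 ≈ -0.77778)
f(E) = -7/9 + 2*E (f(E) = (E + E) - 7/9 = 2*E - 7/9 = -7/9 + 2*E)
-37*f(7) = -37*(-7/9 + 2*7) = -37*(-7/9 + 14) = -37*119/9 = -4403/9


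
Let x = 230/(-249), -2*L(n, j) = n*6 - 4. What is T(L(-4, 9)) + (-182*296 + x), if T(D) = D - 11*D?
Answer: -13449218/249 ≈ -54013.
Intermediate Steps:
L(n, j) = 2 - 3*n (L(n, j) = -(n*6 - 4)/2 = -(6*n - 4)/2 = -(-4 + 6*n)/2 = 2 - 3*n)
x = -230/249 (x = 230*(-1/249) = -230/249 ≈ -0.92369)
T(D) = -10*D
T(L(-4, 9)) + (-182*296 + x) = -10*(2 - 3*(-4)) + (-182*296 - 230/249) = -10*(2 + 12) + (-53872 - 230/249) = -10*14 - 13414358/249 = -140 - 13414358/249 = -13449218/249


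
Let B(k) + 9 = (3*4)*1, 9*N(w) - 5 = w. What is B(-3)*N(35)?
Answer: 40/3 ≈ 13.333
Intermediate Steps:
N(w) = 5/9 + w/9
B(k) = 3 (B(k) = -9 + (3*4)*1 = -9 + 12*1 = -9 + 12 = 3)
B(-3)*N(35) = 3*(5/9 + (⅑)*35) = 3*(5/9 + 35/9) = 3*(40/9) = 40/3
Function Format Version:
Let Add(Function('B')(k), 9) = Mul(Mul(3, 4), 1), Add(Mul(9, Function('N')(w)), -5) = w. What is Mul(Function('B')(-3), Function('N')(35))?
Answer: Rational(40, 3) ≈ 13.333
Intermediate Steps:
Function('N')(w) = Add(Rational(5, 9), Mul(Rational(1, 9), w))
Function('B')(k) = 3 (Function('B')(k) = Add(-9, Mul(Mul(3, 4), 1)) = Add(-9, Mul(12, 1)) = Add(-9, 12) = 3)
Mul(Function('B')(-3), Function('N')(35)) = Mul(3, Add(Rational(5, 9), Mul(Rational(1, 9), 35))) = Mul(3, Add(Rational(5, 9), Rational(35, 9))) = Mul(3, Rational(40, 9)) = Rational(40, 3)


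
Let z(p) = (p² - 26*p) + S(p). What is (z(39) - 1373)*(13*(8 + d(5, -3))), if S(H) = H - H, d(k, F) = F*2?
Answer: -22516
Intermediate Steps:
d(k, F) = 2*F
S(H) = 0
z(p) = p² - 26*p (z(p) = (p² - 26*p) + 0 = p² - 26*p)
(z(39) - 1373)*(13*(8 + d(5, -3))) = (39*(-26 + 39) - 1373)*(13*(8 + 2*(-3))) = (39*13 - 1373)*(13*(8 - 6)) = (507 - 1373)*(13*2) = -866*26 = -22516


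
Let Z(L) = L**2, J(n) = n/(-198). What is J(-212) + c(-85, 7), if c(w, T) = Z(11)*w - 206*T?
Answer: -1160867/99 ≈ -11726.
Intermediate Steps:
J(n) = -n/198 (J(n) = n*(-1/198) = -n/198)
c(w, T) = -206*T + 121*w (c(w, T) = 11**2*w - 206*T = 121*w - 206*T = -206*T + 121*w)
J(-212) + c(-85, 7) = -1/198*(-212) + (-206*7 + 121*(-85)) = 106/99 + (-1442 - 10285) = 106/99 - 11727 = -1160867/99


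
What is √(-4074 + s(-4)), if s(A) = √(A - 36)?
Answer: √(-4074 + 2*I*√10) ≈ 0.0495 + 63.828*I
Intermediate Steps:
s(A) = √(-36 + A)
√(-4074 + s(-4)) = √(-4074 + √(-36 - 4)) = √(-4074 + √(-40)) = √(-4074 + 2*I*√10)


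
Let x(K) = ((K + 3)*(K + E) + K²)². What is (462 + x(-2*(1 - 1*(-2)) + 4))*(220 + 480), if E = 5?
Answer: 357700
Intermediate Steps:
x(K) = (K² + (3 + K)*(5 + K))² (x(K) = ((K + 3)*(K + 5) + K²)² = ((3 + K)*(5 + K) + K²)² = (K² + (3 + K)*(5 + K))²)
(462 + x(-2*(1 - 1*(-2)) + 4))*(220 + 480) = (462 + (15 + 2*(-2*(1 - 1*(-2)) + 4)² + 8*(-2*(1 - 1*(-2)) + 4))²)*(220 + 480) = (462 + (15 + 2*(-2*(1 + 2) + 4)² + 8*(-2*(1 + 2) + 4))²)*700 = (462 + (15 + 2*(-2*3 + 4)² + 8*(-2*3 + 4))²)*700 = (462 + (15 + 2*(-6 + 4)² + 8*(-6 + 4))²)*700 = (462 + (15 + 2*(-2)² + 8*(-2))²)*700 = (462 + (15 + 2*4 - 16)²)*700 = (462 + (15 + 8 - 16)²)*700 = (462 + 7²)*700 = (462 + 49)*700 = 511*700 = 357700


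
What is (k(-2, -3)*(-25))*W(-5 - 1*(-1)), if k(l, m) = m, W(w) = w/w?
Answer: 75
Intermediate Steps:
W(w) = 1
(k(-2, -3)*(-25))*W(-5 - 1*(-1)) = -3*(-25)*1 = 75*1 = 75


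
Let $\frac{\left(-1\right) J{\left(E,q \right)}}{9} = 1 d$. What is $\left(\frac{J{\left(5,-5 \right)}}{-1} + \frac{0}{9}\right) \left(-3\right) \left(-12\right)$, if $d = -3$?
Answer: $-972$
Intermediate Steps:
$J{\left(E,q \right)} = 27$ ($J{\left(E,q \right)} = - 9 \cdot 1 \left(-3\right) = \left(-9\right) \left(-3\right) = 27$)
$\left(\frac{J{\left(5,-5 \right)}}{-1} + \frac{0}{9}\right) \left(-3\right) \left(-12\right) = \left(\frac{27}{-1} + \frac{0}{9}\right) \left(-3\right) \left(-12\right) = \left(27 \left(-1\right) + 0 \cdot \frac{1}{9}\right) \left(-3\right) \left(-12\right) = \left(-27 + 0\right) \left(-3\right) \left(-12\right) = \left(-27\right) \left(-3\right) \left(-12\right) = 81 \left(-12\right) = -972$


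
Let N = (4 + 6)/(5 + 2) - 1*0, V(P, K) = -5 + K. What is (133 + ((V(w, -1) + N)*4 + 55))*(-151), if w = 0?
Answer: -179388/7 ≈ -25627.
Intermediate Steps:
N = 10/7 (N = 10/7 + 0 = 10/7 ≈ 1.4286)
(133 + ((V(w, -1) + N)*4 + 55))*(-151) = (133 + (((-5 - 1) + 10/7)*4 + 55))*(-151) = (133 + ((-6 + 10/7)*4 + 55))*(-151) = (133 + (-32/7*4 + 55))*(-151) = (133 + (-128/7 + 55))*(-151) = (133 + 257/7)*(-151) = (1188/7)*(-151) = -179388/7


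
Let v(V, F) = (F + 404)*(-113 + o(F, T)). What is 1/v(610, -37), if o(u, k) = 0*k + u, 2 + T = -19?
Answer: -1/55050 ≈ -1.8165e-5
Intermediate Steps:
T = -21 (T = -2 - 19 = -21)
o(u, k) = u (o(u, k) = 0 + u = u)
v(V, F) = (-113 + F)*(404 + F) (v(V, F) = (F + 404)*(-113 + F) = (404 + F)*(-113 + F) = (-113 + F)*(404 + F))
1/v(610, -37) = 1/(-45652 + (-37)² + 291*(-37)) = 1/(-45652 + 1369 - 10767) = 1/(-55050) = -1/55050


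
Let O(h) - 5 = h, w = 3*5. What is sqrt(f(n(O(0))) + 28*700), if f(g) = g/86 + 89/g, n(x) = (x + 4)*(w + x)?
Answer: sqrt(32620665805)/1290 ≈ 140.01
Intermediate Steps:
w = 15
O(h) = 5 + h
n(x) = (4 + x)*(15 + x) (n(x) = (x + 4)*(15 + x) = (4 + x)*(15 + x))
f(g) = 89/g + g/86 (f(g) = g*(1/86) + 89/g = g/86 + 89/g = 89/g + g/86)
sqrt(f(n(O(0))) + 28*700) = sqrt((89/(60 + (5 + 0)**2 + 19*(5 + 0)) + (60 + (5 + 0)**2 + 19*(5 + 0))/86) + 28*700) = sqrt((89/(60 + 5**2 + 19*5) + (60 + 5**2 + 19*5)/86) + 19600) = sqrt((89/(60 + 25 + 95) + (60 + 25 + 95)/86) + 19600) = sqrt((89/180 + (1/86)*180) + 19600) = sqrt((89*(1/180) + 90/43) + 19600) = sqrt((89/180 + 90/43) + 19600) = sqrt(20027/7740 + 19600) = sqrt(151724027/7740) = sqrt(32620665805)/1290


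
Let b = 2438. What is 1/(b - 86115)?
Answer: -1/83677 ≈ -1.1951e-5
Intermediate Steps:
1/(b - 86115) = 1/(2438 - 86115) = 1/(-83677) = -1/83677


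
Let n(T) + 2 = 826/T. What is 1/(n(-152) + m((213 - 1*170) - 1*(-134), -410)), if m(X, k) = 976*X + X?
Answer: 76/13142039 ≈ 5.7830e-6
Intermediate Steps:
m(X, k) = 977*X
n(T) = -2 + 826/T
1/(n(-152) + m((213 - 1*170) - 1*(-134), -410)) = 1/((-2 + 826/(-152)) + 977*((213 - 1*170) - 1*(-134))) = 1/((-2 + 826*(-1/152)) + 977*((213 - 170) + 134)) = 1/((-2 - 413/76) + 977*(43 + 134)) = 1/(-565/76 + 977*177) = 1/(-565/76 + 172929) = 1/(13142039/76) = 76/13142039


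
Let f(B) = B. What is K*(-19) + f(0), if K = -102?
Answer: 1938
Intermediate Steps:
K*(-19) + f(0) = -102*(-19) + 0 = 1938 + 0 = 1938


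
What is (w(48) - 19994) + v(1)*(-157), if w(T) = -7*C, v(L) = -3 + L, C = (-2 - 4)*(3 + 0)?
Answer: -19554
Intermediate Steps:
C = -18 (C = -6*3 = -18)
w(T) = 126 (w(T) = -7*(-18) = 126)
(w(48) - 19994) + v(1)*(-157) = (126 - 19994) + (-3 + 1)*(-157) = -19868 - 2*(-157) = -19868 + 314 = -19554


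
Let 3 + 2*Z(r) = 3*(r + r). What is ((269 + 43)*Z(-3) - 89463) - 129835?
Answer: -222574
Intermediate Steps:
Z(r) = -3/2 + 3*r (Z(r) = -3/2 + (3*(r + r))/2 = -3/2 + (3*(2*r))/2 = -3/2 + (6*r)/2 = -3/2 + 3*r)
((269 + 43)*Z(-3) - 89463) - 129835 = ((269 + 43)*(-3/2 + 3*(-3)) - 89463) - 129835 = (312*(-3/2 - 9) - 89463) - 129835 = (312*(-21/2) - 89463) - 129835 = (-3276 - 89463) - 129835 = -92739 - 129835 = -222574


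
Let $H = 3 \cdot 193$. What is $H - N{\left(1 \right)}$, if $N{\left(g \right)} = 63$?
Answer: $516$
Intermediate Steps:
$H = 579$
$H - N{\left(1 \right)} = 579 - 63 = 516$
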